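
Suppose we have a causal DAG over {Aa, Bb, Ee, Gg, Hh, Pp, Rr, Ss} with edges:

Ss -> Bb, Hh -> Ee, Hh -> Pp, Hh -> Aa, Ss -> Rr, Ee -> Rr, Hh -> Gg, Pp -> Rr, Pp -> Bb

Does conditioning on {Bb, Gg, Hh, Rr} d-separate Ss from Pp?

No

Enumerating the 3 paths from Ss to Pp and testing each for blocking by {Bb, Gg, Hh, Rr}:
Path 1: Ss → Bb ← Pp
  Bb is a collider and Bb is conditioned on, which opens it — no node blocks this path, so it is active.
Path 2: Ss → Rr ← Ee ← Hh → Pp
  Hh is a fork here and Hh is conditioned on, so the path is blocked at Hh.
Path 3: Ss → Rr ← Pp
  Rr is a collider and Rr is conditioned on, which opens it — no node blocks this path, so it is active.
Since the path Ss → Bb ← Pp is active, Ss and Pp are not d-separated given {Bb, Gg, Hh, Rr}.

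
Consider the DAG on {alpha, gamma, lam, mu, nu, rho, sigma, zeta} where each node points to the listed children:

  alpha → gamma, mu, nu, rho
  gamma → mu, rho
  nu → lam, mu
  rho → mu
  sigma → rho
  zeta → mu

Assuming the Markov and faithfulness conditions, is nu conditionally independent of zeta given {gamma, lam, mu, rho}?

No

We examine all 6 paths between nu and zeta:
Path 1: nu → mu ← zeta
  mu is a collider and mu is conditioned on, which opens it — no node blocks this path, so it is active.
Path 2: nu ← alpha → rho ← gamma → mu ← zeta
  gamma is a fork here and gamma is conditioned on, so the path is blocked at gamma.
Path 3: nu ← alpha → rho → mu ← zeta
  rho is a chain here and rho is conditioned on, so the path is blocked at rho.
Path 4: nu ← alpha → gamma → rho → mu ← zeta
  gamma is a chain here and gamma is conditioned on, so the path is blocked at gamma.
Path 5: nu ← alpha → gamma → mu ← zeta
  gamma is a chain here and gamma is conditioned on, so the path is blocked at gamma.
Path 6: nu ← alpha → mu ← zeta
  alpha is a fork and alpha is not conditioned on; mu is a collider and mu is conditioned on, which opens it — no node blocks this path, so it is active.
Since the path nu → mu ← zeta is active, nu and zeta are not d-separated given {gamma, lam, mu, rho}.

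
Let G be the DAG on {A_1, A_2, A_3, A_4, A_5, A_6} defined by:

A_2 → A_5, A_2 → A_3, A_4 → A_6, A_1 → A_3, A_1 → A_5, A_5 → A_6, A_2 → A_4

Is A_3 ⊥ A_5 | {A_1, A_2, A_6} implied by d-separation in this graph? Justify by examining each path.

Yes

We examine all 3 paths between A_3 and A_5:
Path 1: A_3 ← A_1 → A_5
  A_1 is a fork here and A_1 is conditioned on, so the path is blocked at A_1.
Path 2: A_3 ← A_2 → A_5
  A_2 is a fork here and A_2 is conditioned on, so the path is blocked at A_2.
Path 3: A_3 ← A_2 → A_4 → A_6 ← A_5
  A_2 is a fork here and A_2 is conditioned on, so the path is blocked at A_2.
All paths are blocked; A_3 ⊥ A_5 | {A_1, A_2, A_6} holds.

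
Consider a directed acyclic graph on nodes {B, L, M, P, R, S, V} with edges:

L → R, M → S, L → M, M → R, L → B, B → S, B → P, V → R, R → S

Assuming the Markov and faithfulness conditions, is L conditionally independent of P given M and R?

We examine all 5 paths between L and P:
Path 1: L → M → S ← B → P
  M is a chain here and M is conditioned on, so the path is blocked at M.
Path 2: L → M → R → S ← B → P
  M is a chain here and M is conditioned on, so the path is blocked at M.
Path 3: L → B → P
  B is a chain and B is not conditioned on — no node blocks this path, so it is active.
Path 4: L → R ← M → S ← B → P
  M is a fork here and M is conditioned on, so the path is blocked at M.
Path 5: L → R → S ← B → P
  R is a chain here and R is conditioned on, so the path is blocked at R.
Since the path L → B → P is active, L and P are not d-separated given {M, R}.

No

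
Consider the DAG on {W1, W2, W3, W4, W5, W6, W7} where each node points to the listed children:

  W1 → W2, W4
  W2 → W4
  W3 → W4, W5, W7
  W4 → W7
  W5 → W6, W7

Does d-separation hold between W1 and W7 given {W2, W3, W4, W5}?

Enumerating the 6 paths from W1 to W7 and testing each for blocking by {W2, W3, W4, W5}:
Path 1: W1 → W2 → W4 → W7
  W2 is a chain here and W2 is conditioned on, so the path is blocked at W2.
Path 2: W1 → W2 → W4 ← W3 → W7
  W2 is a chain here and W2 is conditioned on, so the path is blocked at W2.
Path 3: W1 → W2 → W4 ← W3 → W5 → W7
  W2 is a chain here and W2 is conditioned on, so the path is blocked at W2.
Path 4: W1 → W4 → W7
  W4 is a chain here and W4 is conditioned on, so the path is blocked at W4.
Path 5: W1 → W4 ← W3 → W7
  W3 is a fork here and W3 is conditioned on, so the path is blocked at W3.
Path 6: W1 → W4 ← W3 → W5 → W7
  W3 is a fork here and W3 is conditioned on, so the path is blocked at W3.
Every path is blocked, so W1 and W7 are d-separated given {W2, W3, W4, W5}.

Yes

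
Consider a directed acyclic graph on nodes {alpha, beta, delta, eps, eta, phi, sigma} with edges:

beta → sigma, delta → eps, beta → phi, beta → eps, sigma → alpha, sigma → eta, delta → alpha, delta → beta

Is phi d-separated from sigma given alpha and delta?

We examine all 3 paths between phi and sigma:
Path 1: phi ← beta ← delta → alpha ← sigma
  delta is a fork here and delta is conditioned on, so the path is blocked at delta.
Path 2: phi ← beta → eps ← delta → alpha ← sigma
  eps is a collider here and neither eps nor any of its descendants is conditioned on, so the collider stays closed — the path is blocked at eps.
Path 3: phi ← beta → sigma
  beta is a fork and beta is not conditioned on — no node blocks this path, so it is active.
Because an active path exists, phi and sigma are not d-separated.

No — phi and sigma are not d-separated given {alpha, delta}.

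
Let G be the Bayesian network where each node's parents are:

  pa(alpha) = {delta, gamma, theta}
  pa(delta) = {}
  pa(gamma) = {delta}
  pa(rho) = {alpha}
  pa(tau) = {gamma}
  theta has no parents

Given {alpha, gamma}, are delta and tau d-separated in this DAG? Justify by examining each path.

We examine all 2 paths between delta and tau:
Path 1: delta → alpha ← gamma → tau
  gamma is a fork here and gamma is conditioned on, so the path is blocked at gamma.
Path 2: delta → gamma → tau
  gamma is a chain here and gamma is conditioned on, so the path is blocked at gamma.
Every path is blocked, so delta and tau are d-separated given {alpha, gamma}.

Yes — delta and tau are d-separated given {alpha, gamma}.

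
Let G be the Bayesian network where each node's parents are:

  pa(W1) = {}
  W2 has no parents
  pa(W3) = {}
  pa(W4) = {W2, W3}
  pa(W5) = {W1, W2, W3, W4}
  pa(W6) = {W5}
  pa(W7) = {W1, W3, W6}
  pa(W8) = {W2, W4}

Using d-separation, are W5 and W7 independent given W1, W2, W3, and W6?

There are 6 undirected paths between W5 and W7; checking each against the conditioning set {W1, W2, W3, W6}:
Path 1: W5 ← W2 → W8 ← W4 ← W3 → W7
  W2 is a fork here and W2 is conditioned on, so the path is blocked at W2.
Path 2: W5 ← W2 → W4 ← W3 → W7
  W2 is a fork here and W2 is conditioned on, so the path is blocked at W2.
Path 3: W5 ← W1 → W7
  W1 is a fork here and W1 is conditioned on, so the path is blocked at W1.
Path 4: W5 ← W3 → W7
  W3 is a fork here and W3 is conditioned on, so the path is blocked at W3.
Path 5: W5 ← W4 ← W3 → W7
  W3 is a fork here and W3 is conditioned on, so the path is blocked at W3.
Path 6: W5 → W6 → W7
  W6 is a chain here and W6 is conditioned on, so the path is blocked at W6.
All paths are blocked; W5 ⊥ W7 | {W1, W2, W3, W6} holds.

Yes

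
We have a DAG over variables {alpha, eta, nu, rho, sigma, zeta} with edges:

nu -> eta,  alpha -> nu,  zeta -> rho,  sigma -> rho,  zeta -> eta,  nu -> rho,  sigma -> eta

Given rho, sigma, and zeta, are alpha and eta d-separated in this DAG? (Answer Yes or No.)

There are 3 undirected paths between alpha and eta; checking each against the conditioning set {rho, sigma, zeta}:
Path 1: alpha → nu → rho ← zeta → eta
  zeta is a fork here and zeta is conditioned on, so the path is blocked at zeta.
Path 2: alpha → nu → rho ← sigma → eta
  sigma is a fork here and sigma is conditioned on, so the path is blocked at sigma.
Path 3: alpha → nu → eta
  nu is a chain and nu is not conditioned on — no node blocks this path, so it is active.
At least one path is unblocked, so d-separation fails.

No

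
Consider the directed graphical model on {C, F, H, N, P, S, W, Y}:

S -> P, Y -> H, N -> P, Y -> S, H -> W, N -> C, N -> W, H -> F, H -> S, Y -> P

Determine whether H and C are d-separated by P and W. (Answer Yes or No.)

5 paths connect H and C; each must be blocked for d-separation to hold:
Path 1: H ← Y → S → P ← N → C
  Y is a fork and Y is not conditioned on; S is a chain and S is not conditioned on; P is a collider and P is conditioned on, which opens it; N is a fork and N is not conditioned on — no node blocks this path, so it is active.
Path 2: H ← Y → P ← N → C
  Y is a fork and Y is not conditioned on; P is a collider and P is conditioned on, which opens it; N is a fork and N is not conditioned on — no node blocks this path, so it is active.
Path 3: H → S ← Y → P ← N → C
  S is a collider and its descendant P is conditioned on, which opens it; Y is a fork and Y is not conditioned on; P is a collider and P is conditioned on, which opens it; N is a fork and N is not conditioned on — no node blocks this path, so it is active.
Path 4: H → S → P ← N → C
  S is a chain and S is not conditioned on; P is a collider and P is conditioned on, which opens it; N is a fork and N is not conditioned on — no node blocks this path, so it is active.
Path 5: H → W ← N → C
  W is a collider and W is conditioned on, which opens it; N is a fork and N is not conditioned on — no node blocks this path, so it is active.
Since the path H ← Y → S → P ← N → C is active, H and C are not d-separated given {P, W}.

No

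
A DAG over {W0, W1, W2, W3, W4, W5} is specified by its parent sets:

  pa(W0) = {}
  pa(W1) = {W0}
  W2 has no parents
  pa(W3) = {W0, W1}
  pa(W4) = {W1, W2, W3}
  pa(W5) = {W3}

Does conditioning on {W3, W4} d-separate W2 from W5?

Yes

3 paths connect W2 and W5; each must be blocked for d-separation to hold:
Path 1: W2 → W4 ← W3 → W5
  W3 is a fork here and W3 is conditioned on, so the path is blocked at W3.
Path 2: W2 → W4 ← W1 → W3 → W5
  W3 is a chain here and W3 is conditioned on, so the path is blocked at W3.
Path 3: W2 → W4 ← W1 ← W0 → W3 → W5
  W3 is a chain here and W3 is conditioned on, so the path is blocked at W3.
All paths are blocked; W2 ⊥ W5 | {W3, W4} holds.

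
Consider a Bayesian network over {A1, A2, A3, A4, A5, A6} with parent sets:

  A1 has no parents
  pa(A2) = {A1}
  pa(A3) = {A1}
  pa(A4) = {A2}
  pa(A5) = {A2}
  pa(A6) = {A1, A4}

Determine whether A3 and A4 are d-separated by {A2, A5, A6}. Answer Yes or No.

No

Enumerating the 2 paths from A3 to A4 and testing each for blocking by {A2, A5, A6}:
Path 1: A3 ← A1 → A2 → A4
  A2 is a chain here and A2 is conditioned on, so the path is blocked at A2.
Path 2: A3 ← A1 → A6 ← A4
  A1 is a fork and A1 is not conditioned on; A6 is a collider and A6 is conditioned on, which opens it — no node blocks this path, so it is active.
Because an active path exists, A3 and A4 are not d-separated.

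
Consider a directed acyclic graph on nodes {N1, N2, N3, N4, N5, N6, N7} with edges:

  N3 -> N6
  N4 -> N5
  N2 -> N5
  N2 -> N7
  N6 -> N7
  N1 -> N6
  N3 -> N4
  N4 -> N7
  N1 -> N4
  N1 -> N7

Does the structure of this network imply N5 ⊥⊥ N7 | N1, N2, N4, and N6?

6 paths connect N5 and N7; each must be blocked for d-separation to hold:
  1. N5 ← N2 → N7 — N2:fork[blocks] ⇒ blocked
  2. N5 ← N4 ← N1 → N6 → N7 — N4:chain[blocks]; N1:fork[blocks]; N6:chain[blocks] ⇒ blocked
  3. N5 ← N4 ← N1 → N7 — N4:chain[blocks]; N1:fork[blocks] ⇒ blocked
  4. N5 ← N4 ← N3 → N6 ← N1 → N7 — N4:chain[blocks]; N3:fork[open]; N6:collider[open]; N1:fork[blocks] ⇒ blocked
  5. N5 ← N4 ← N3 → N6 → N7 — N4:chain[blocks]; N3:fork[open]; N6:chain[blocks] ⇒ blocked
  6. N5 ← N4 → N7 — N4:fork[blocks] ⇒ blocked
Every path is blocked, so N5 and N7 are d-separated given {N1, N2, N4, N6}.

Yes — N5 and N7 are d-separated given {N1, N2, N4, N6}.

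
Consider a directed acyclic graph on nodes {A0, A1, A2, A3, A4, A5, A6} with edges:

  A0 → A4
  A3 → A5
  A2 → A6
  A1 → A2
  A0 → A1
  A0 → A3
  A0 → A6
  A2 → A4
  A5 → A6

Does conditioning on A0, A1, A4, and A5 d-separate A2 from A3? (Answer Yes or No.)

There are 6 undirected paths between A2 and A3; checking each against the conditioning set {A0, A1, A4, A5}:
  1. A2 ← A1 ← A0 → A3 — A1:chain[blocks]; A0:fork[blocks] ⇒ blocked
  2. A2 ← A1 ← A0 → A6 ← A5 ← A3 — A1:chain[blocks]; A0:fork[blocks]; A6:collider[blocks]; A5:chain[blocks] ⇒ blocked
  3. A2 → A4 ← A0 → A3 — A4:collider[open]; A0:fork[blocks] ⇒ blocked
  4. A2 → A4 ← A0 → A6 ← A5 ← A3 — A4:collider[open]; A0:fork[blocks]; A6:collider[blocks]; A5:chain[blocks] ⇒ blocked
  5. A2 → A6 ← A0 → A3 — A6:collider[blocks]; A0:fork[blocks] ⇒ blocked
  6. A2 → A6 ← A5 ← A3 — A6:collider[blocks]; A5:chain[blocks] ⇒ blocked
All paths are blocked; A2 ⊥ A3 | {A0, A1, A4, A5} holds.

Yes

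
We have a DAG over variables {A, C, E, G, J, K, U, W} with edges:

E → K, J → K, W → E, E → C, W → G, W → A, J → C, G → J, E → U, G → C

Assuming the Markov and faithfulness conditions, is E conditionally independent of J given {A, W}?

Yes

We examine all 5 paths between E and J:
Path 1: E → C ← G → J
  C is a collider here and neither C nor any of its descendants is conditioned on, so the collider stays closed — the path is blocked at C.
Path 2: E → C ← J
  C is a collider here and neither C nor any of its descendants is conditioned on, so the collider stays closed — the path is blocked at C.
Path 3: E ← W → G → J
  W is a fork here and W is conditioned on, so the path is blocked at W.
Path 4: E ← W → G → C ← J
  W is a fork here and W is conditioned on, so the path is blocked at W.
Path 5: E → K ← J
  K is a collider here and neither K nor any of its descendants is conditioned on, so the collider stays closed — the path is blocked at K.
All paths are blocked; E ⊥ J | {A, W} holds.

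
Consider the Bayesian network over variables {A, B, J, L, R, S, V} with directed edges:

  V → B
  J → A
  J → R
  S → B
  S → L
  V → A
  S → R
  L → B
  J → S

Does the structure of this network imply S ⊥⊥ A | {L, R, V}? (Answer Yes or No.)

Enumerating the 4 paths from S to A and testing each for blocking by {L, R, V}:
Path 1: S → R ← J → A
  R is a collider and R is conditioned on, which opens it; J is a fork and J is not conditioned on — no node blocks this path, so it is active.
Path 2: S → B ← V → A
  B is a collider here and neither B nor any of its descendants is conditioned on, so the collider stays closed — the path is blocked at B.
Path 3: S → L → B ← V → A
  L is a chain here and L is conditioned on, so the path is blocked at L.
Path 4: S ← J → A
  J is a fork and J is not conditioned on — no node blocks this path, so it is active.
Since the path S → R ← J → A is active, S and A are not d-separated given {L, R, V}.

No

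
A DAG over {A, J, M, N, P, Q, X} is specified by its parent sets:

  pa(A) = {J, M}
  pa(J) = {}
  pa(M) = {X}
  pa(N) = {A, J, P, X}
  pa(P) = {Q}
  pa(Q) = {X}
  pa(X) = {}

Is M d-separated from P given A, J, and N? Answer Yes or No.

No

We examine all 6 paths between M and P:
Path 1: M → A ← J → N ← X → Q → P
  J is a fork here and J is conditioned on, so the path is blocked at J.
Path 2: M → A ← J → N ← P
  J is a fork here and J is conditioned on, so the path is blocked at J.
Path 3: M → A → N ← X → Q → P
  A is a chain here and A is conditioned on, so the path is blocked at A.
Path 4: M → A → N ← P
  A is a chain here and A is conditioned on, so the path is blocked at A.
Path 5: M ← X → Q → P
  X is a fork and X is not conditioned on; Q is a chain and Q is not conditioned on — no node blocks this path, so it is active.
Path 6: M ← X → N ← P
  X is a fork and X is not conditioned on; N is a collider and N is conditioned on, which opens it — no node blocks this path, so it is active.
Because an active path exists, M and P are not d-separated.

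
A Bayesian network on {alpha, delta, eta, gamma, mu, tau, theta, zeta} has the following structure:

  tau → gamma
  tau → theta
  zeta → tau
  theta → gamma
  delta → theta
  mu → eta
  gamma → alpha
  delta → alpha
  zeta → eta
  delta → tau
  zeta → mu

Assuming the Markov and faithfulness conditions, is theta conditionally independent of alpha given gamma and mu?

No

We examine all 6 paths between theta and alpha:
  1. theta ← delta → alpha — delta:fork[open] ⇒ active
  2. theta ← delta → tau → gamma → alpha — delta:fork[open]; tau:chain[open]; gamma:chain[blocks] ⇒ blocked
  3. theta ← tau ← delta → alpha — tau:chain[open]; delta:fork[open] ⇒ active
  4. theta ← tau → gamma → alpha — tau:fork[open]; gamma:chain[blocks] ⇒ blocked
  5. theta → gamma → alpha — gamma:chain[blocks] ⇒ blocked
  6. theta → gamma ← tau ← delta → alpha — gamma:collider[open]; tau:chain[open]; delta:fork[open] ⇒ active
Since the path theta ← delta → alpha is active, theta and alpha are not d-separated given {gamma, mu}.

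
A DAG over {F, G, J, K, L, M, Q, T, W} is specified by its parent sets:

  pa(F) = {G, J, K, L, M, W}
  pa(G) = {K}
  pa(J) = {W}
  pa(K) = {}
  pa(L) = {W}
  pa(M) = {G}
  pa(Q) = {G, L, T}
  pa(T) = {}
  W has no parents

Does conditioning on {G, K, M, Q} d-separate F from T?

No

There are 6 undirected paths between F and T; checking each against the conditioning set {G, K, M, Q}:
Path 1: F ← M ← G → Q ← T
  M is a chain here and M is conditioned on, so the path is blocked at M.
Path 2: F ← W → L → Q ← T
  W is a fork and W is not conditioned on; L is a chain and L is not conditioned on; Q is a collider and Q is conditioned on, which opens it — no node blocks this path, so it is active.
Path 3: F ← K → G → Q ← T
  K is a fork here and K is conditioned on, so the path is blocked at K.
Path 4: F ← L → Q ← T
  L is a fork and L is not conditioned on; Q is a collider and Q is conditioned on, which opens it — no node blocks this path, so it is active.
Path 5: F ← G → Q ← T
  G is a fork here and G is conditioned on, so the path is blocked at G.
Path 6: F ← J ← W → L → Q ← T
  J is a chain and J is not conditioned on; W is a fork and W is not conditioned on; L is a chain and L is not conditioned on; Q is a collider and Q is conditioned on, which opens it — no node blocks this path, so it is active.
Because an active path exists, F and T are not d-separated.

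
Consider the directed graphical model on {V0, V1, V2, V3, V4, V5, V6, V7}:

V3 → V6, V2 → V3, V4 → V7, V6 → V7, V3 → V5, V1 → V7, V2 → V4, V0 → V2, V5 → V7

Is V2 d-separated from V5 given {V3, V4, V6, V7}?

4 paths connect V2 and V5; each must be blocked for d-separation to hold:
  1. V2 → V4 → V7 ← V6 ← V3 → V5 — V4:chain[blocks]; V7:collider[open]; V6:chain[blocks]; V3:fork[blocks] ⇒ blocked
  2. V2 → V4 → V7 ← V5 — V4:chain[blocks]; V7:collider[open] ⇒ blocked
  3. V2 → V3 → V6 → V7 ← V5 — V3:chain[blocks]; V6:chain[blocks]; V7:collider[open] ⇒ blocked
  4. V2 → V3 → V5 — V3:chain[blocks] ⇒ blocked
Since every path is blocked, d-separation holds.

Yes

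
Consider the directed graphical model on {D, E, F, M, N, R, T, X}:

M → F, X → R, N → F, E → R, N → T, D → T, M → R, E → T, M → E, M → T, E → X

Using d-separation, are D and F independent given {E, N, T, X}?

Enumerating the 5 paths from D to F and testing each for blocking by {E, N, T, X}:
Path 1: D → T ← E ← M → F
  E is a chain here and E is conditioned on, so the path is blocked at E.
Path 2: D → T ← E → R ← M → F
  E is a fork here and E is conditioned on, so the path is blocked at E.
Path 3: D → T ← E → X → R ← M → F
  E is a fork here and E is conditioned on, so the path is blocked at E.
Path 4: D → T ← M → F
  T is a collider and T is conditioned on, which opens it; M is a fork and M is not conditioned on — no node blocks this path, so it is active.
Path 5: D → T ← N → F
  N is a fork here and N is conditioned on, so the path is blocked at N.
Because an active path exists, D and F are not d-separated.

No — D and F are not d-separated given {E, N, T, X}.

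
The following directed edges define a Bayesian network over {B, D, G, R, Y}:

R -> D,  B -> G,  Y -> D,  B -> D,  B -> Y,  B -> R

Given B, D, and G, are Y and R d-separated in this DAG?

No — Y and R are not d-separated given {B, D, G}.

4 paths connect Y and R; each must be blocked for d-separation to hold:
Path 1: Y → D ← R
  D is a collider and D is conditioned on, which opens it — no node blocks this path, so it is active.
Path 2: Y → D ← B → R
  B is a fork here and B is conditioned on, so the path is blocked at B.
Path 3: Y ← B → R
  B is a fork here and B is conditioned on, so the path is blocked at B.
Path 4: Y ← B → D ← R
  B is a fork here and B is conditioned on, so the path is blocked at B.
At least one path is unblocked, so d-separation fails.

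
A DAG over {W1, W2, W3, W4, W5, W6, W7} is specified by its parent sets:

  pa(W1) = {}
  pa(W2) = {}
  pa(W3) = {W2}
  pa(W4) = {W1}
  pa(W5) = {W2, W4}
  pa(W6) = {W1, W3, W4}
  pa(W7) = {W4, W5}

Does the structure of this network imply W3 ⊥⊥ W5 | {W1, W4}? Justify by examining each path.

We examine all 5 paths between W3 and W5:
Path 1: W3 → W6 ← W4 → W5
  W6 is a collider here and neither W6 nor any of its descendants is conditioned on, so the collider stays closed — the path is blocked at W6.
Path 2: W3 → W6 ← W4 → W7 ← W5
  W6 is a collider here and neither W6 nor any of its descendants is conditioned on, so the collider stays closed — the path is blocked at W6.
Path 3: W3 → W6 ← W1 → W4 → W5
  W6 is a collider here and neither W6 nor any of its descendants is conditioned on, so the collider stays closed — the path is blocked at W6.
Path 4: W3 → W6 ← W1 → W4 → W7 ← W5
  W6 is a collider here and neither W6 nor any of its descendants is conditioned on, so the collider stays closed — the path is blocked at W6.
Path 5: W3 ← W2 → W5
  W2 is a fork and W2 is not conditioned on — no node blocks this path, so it is active.
At least one path is unblocked, so d-separation fails.

No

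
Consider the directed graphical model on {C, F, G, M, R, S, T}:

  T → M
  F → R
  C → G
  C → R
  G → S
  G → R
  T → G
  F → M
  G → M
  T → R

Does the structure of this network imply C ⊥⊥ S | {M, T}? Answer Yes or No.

Enumerating the 6 paths from C to S and testing each for blocking by {M, T}:
Path 1: C → R ← F → M ← T → G → S
  R is a collider here and neither R nor any of its descendants is conditioned on, so the collider stays closed — the path is blocked at R.
Path 2: C → R ← F → M ← G → S
  R is a collider here and neither R nor any of its descendants is conditioned on, so the collider stays closed — the path is blocked at R.
Path 3: C → R ← T → M ← G → S
  R is a collider here and neither R nor any of its descendants is conditioned on, so the collider stays closed — the path is blocked at R.
Path 4: C → R ← T → G → S
  R is a collider here and neither R nor any of its descendants is conditioned on, so the collider stays closed — the path is blocked at R.
Path 5: C → R ← G → S
  R is a collider here and neither R nor any of its descendants is conditioned on, so the collider stays closed — the path is blocked at R.
Path 6: C → G → S
  G is a chain and G is not conditioned on — no node blocks this path, so it is active.
At least one path is unblocked, so d-separation fails.

No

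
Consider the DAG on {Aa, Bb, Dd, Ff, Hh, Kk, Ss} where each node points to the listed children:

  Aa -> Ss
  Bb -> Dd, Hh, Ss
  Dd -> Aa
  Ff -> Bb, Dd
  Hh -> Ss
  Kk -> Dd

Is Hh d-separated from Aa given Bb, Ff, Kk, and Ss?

No — Hh and Aa are not d-separated given {Bb, Ff, Kk, Ss}.

Enumerating the 6 paths from Hh to Aa and testing each for blocking by {Bb, Ff, Kk, Ss}:
Path 1: Hh ← Bb ← Ff → Dd → Aa
  Bb is a chain here and Bb is conditioned on, so the path is blocked at Bb.
Path 2: Hh ← Bb → Dd → Aa
  Bb is a fork here and Bb is conditioned on, so the path is blocked at Bb.
Path 3: Hh ← Bb → Ss ← Aa
  Bb is a fork here and Bb is conditioned on, so the path is blocked at Bb.
Path 4: Hh → Ss ← Aa
  Ss is a collider and Ss is conditioned on, which opens it — no node blocks this path, so it is active.
Path 5: Hh → Ss ← Bb ← Ff → Dd → Aa
  Bb is a chain here and Bb is conditioned on, so the path is blocked at Bb.
Path 6: Hh → Ss ← Bb → Dd → Aa
  Bb is a fork here and Bb is conditioned on, so the path is blocked at Bb.
Because an active path exists, Hh and Aa are not d-separated.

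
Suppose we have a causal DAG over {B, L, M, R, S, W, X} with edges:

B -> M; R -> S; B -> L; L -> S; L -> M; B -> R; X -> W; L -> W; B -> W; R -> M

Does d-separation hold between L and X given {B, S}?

We examine all 6 paths between L and X:
Path 1: L → M ← B → W ← X
  M is a collider here and neither M nor any of its descendants is conditioned on, so the collider stays closed — the path is blocked at M.
Path 2: L → M ← R ← B → W ← X
  M is a collider here and neither M nor any of its descendants is conditioned on, so the collider stays closed — the path is blocked at M.
Path 3: L ← B → W ← X
  B is a fork here and B is conditioned on, so the path is blocked at B.
Path 4: L → S ← R → M ← B → W ← X
  M is a collider here and neither M nor any of its descendants is conditioned on, so the collider stays closed — the path is blocked at M.
Path 5: L → S ← R ← B → W ← X
  B is a fork here and B is conditioned on, so the path is blocked at B.
Path 6: L → W ← X
  W is a collider here and neither W nor any of its descendants is conditioned on, so the collider stays closed — the path is blocked at W.
Since every path is blocked, d-separation holds.

Yes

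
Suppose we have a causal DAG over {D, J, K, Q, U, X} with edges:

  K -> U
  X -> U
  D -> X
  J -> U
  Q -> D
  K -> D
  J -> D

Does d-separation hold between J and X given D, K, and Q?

There are 4 undirected paths between J and X; checking each against the conditioning set {D, K, Q}:
  1. J → D ← K → U ← X — D:collider[open]; K:fork[blocks]; U:collider[blocks] ⇒ blocked
  2. J → D → X — D:chain[blocks] ⇒ blocked
  3. J → U ← K → D → X — U:collider[blocks]; K:fork[blocks]; D:chain[blocks] ⇒ blocked
  4. J → U ← X — U:collider[blocks] ⇒ blocked
Since every path is blocked, d-separation holds.

Yes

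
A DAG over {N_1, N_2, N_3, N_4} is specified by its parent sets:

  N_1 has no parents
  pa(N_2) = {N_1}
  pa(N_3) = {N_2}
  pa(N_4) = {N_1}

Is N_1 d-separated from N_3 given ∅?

No

There is one path between N_1 and N_3:
Path 1: N_1 → N_2 → N_3
  N_2 is a chain and N_2 is not conditioned on — no node blocks this path, so it is active.
At least one path is unblocked, so d-separation fails.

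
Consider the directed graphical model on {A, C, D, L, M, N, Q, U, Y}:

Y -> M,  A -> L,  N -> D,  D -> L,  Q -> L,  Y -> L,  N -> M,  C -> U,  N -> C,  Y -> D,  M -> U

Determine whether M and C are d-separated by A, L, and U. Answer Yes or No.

Enumerating the 4 paths from M to C and testing each for blocking by {A, L, U}:
Path 1: M → U ← C
  U is a collider and U is conditioned on, which opens it — no node blocks this path, so it is active.
Path 2: M ← Y → L ← D ← N → C
  Y is a fork and Y is not conditioned on; L is a collider and L is conditioned on, which opens it; D is a chain and D is not conditioned on; N is a fork and N is not conditioned on — no node blocks this path, so it is active.
Path 3: M ← Y → D ← N → C
  Y is a fork and Y is not conditioned on; D is a collider and its descendant L is conditioned on, which opens it; N is a fork and N is not conditioned on — no node blocks this path, so it is active.
Path 4: M ← N → C
  N is a fork and N is not conditioned on — no node blocks this path, so it is active.
Since the path M → U ← C is active, M and C are not d-separated given {A, L, U}.

No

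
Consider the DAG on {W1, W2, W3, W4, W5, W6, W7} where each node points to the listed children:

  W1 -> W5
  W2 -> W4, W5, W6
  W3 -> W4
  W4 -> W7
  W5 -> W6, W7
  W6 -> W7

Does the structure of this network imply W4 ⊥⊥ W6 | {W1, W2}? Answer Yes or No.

Yes

There are 6 undirected paths between W4 and W6; checking each against the conditioning set {W1, W2}:
Path 1: W4 ← W2 → W5 → W6
  W2 is a fork here and W2 is conditioned on, so the path is blocked at W2.
Path 2: W4 ← W2 → W5 → W7 ← W6
  W2 is a fork here and W2 is conditioned on, so the path is blocked at W2.
Path 3: W4 ← W2 → W6
  W2 is a fork here and W2 is conditioned on, so the path is blocked at W2.
Path 4: W4 → W7 ← W5 ← W2 → W6
  W7 is a collider here and neither W7 nor any of its descendants is conditioned on, so the collider stays closed — the path is blocked at W7.
Path 5: W4 → W7 ← W5 → W6
  W7 is a collider here and neither W7 nor any of its descendants is conditioned on, so the collider stays closed — the path is blocked at W7.
Path 6: W4 → W7 ← W6
  W7 is a collider here and neither W7 nor any of its descendants is conditioned on, so the collider stays closed — the path is blocked at W7.
Since every path is blocked, d-separation holds.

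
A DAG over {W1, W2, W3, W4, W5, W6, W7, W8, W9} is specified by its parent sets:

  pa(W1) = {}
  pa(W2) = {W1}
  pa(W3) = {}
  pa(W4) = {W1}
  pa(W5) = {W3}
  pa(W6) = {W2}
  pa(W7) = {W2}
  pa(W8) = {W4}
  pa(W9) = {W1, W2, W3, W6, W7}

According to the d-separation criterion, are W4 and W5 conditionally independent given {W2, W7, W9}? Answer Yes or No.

No — W4 and W5 are not d-separated given {W2, W7, W9}.

4 paths connect W4 and W5; each must be blocked for d-separation to hold:
Path 1: W4 ← W1 → W2 → W6 → W9 ← W3 → W5
  W2 is a chain here and W2 is conditioned on, so the path is blocked at W2.
Path 2: W4 ← W1 → W2 → W7 → W9 ← W3 → W5
  W2 is a chain here and W2 is conditioned on, so the path is blocked at W2.
Path 3: W4 ← W1 → W2 → W9 ← W3 → W5
  W2 is a chain here and W2 is conditioned on, so the path is blocked at W2.
Path 4: W4 ← W1 → W9 ← W3 → W5
  W1 is a fork and W1 is not conditioned on; W9 is a collider and W9 is conditioned on, which opens it; W3 is a fork and W3 is not conditioned on — no node blocks this path, so it is active.
Since the path W4 ← W1 → W9 ← W3 → W5 is active, W4 and W5 are not d-separated given {W2, W7, W9}.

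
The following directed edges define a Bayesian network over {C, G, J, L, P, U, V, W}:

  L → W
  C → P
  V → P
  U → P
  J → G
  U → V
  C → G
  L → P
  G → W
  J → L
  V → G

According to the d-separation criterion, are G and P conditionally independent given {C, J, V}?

Yes

Enumerating the 5 paths from G to P and testing each for blocking by {C, J, V}:
Path 1: G ← V ← U → P
  V is a chain here and V is conditioned on, so the path is blocked at V.
Path 2: G ← V → P
  V is a fork here and V is conditioned on, so the path is blocked at V.
Path 3: G ← C → P
  C is a fork here and C is conditioned on, so the path is blocked at C.
Path 4: G ← J → L → P
  J is a fork here and J is conditioned on, so the path is blocked at J.
Path 5: G → W ← L → P
  W is a collider here and neither W nor any of its descendants is conditioned on, so the collider stays closed — the path is blocked at W.
Every path is blocked, so G and P are d-separated given {C, J, V}.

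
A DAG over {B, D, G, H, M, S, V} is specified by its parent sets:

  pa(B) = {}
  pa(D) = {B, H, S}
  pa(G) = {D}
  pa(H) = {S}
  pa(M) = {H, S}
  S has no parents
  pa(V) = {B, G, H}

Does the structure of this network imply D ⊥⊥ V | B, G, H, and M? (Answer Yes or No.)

Yes — D and V are d-separated given {B, G, H, M}.

There are 5 undirected paths between D and V; checking each against the conditioning set {B, G, H, M}:
Path 1: D ← H → V
  H is a fork here and H is conditioned on, so the path is blocked at H.
Path 2: D ← B → V
  B is a fork here and B is conditioned on, so the path is blocked at B.
Path 3: D ← S → H → V
  H is a chain here and H is conditioned on, so the path is blocked at H.
Path 4: D ← S → M ← H → V
  H is a fork here and H is conditioned on, so the path is blocked at H.
Path 5: D → G → V
  G is a chain here and G is conditioned on, so the path is blocked at G.
All paths are blocked; D ⊥ V | {B, G, H, M} holds.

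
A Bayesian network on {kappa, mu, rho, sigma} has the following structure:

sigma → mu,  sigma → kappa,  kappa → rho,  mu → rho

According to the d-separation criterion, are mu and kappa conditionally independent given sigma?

Yes — mu and kappa are d-separated given {sigma}.

Enumerating the 2 paths from mu to kappa and testing each for blocking by {sigma}:
  1. mu ← sigma → kappa — sigma:fork[blocks] ⇒ blocked
  2. mu → rho ← kappa — rho:collider[blocks] ⇒ blocked
Every path is blocked, so mu and kappa are d-separated given {sigma}.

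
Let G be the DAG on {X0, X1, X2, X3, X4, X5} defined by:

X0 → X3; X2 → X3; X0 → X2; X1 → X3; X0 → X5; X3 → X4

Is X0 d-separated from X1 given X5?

Enumerating the 2 paths from X0 to X1 and testing each for blocking by {X5}:
Path 1: X0 → X3 ← X1
  X3 is a collider here and neither X3 nor any of its descendants is conditioned on, so the collider stays closed — the path is blocked at X3.
Path 2: X0 → X2 → X3 ← X1
  X3 is a collider here and neither X3 nor any of its descendants is conditioned on, so the collider stays closed — the path is blocked at X3.
All paths are blocked; X0 ⊥ X1 | {X5} holds.

Yes — X0 and X1 are d-separated given {X5}.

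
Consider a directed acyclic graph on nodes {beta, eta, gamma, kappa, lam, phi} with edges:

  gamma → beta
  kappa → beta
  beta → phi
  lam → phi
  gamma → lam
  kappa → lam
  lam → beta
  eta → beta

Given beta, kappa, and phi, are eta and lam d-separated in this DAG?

No

There are 4 undirected paths between eta and lam; checking each against the conditioning set {beta, kappa, phi}:
  1. eta → beta → phi ← lam — beta:chain[blocks]; phi:collider[open] ⇒ blocked
  2. eta → beta ← lam — beta:collider[open] ⇒ active
  3. eta → beta ← gamma → lam — beta:collider[open]; gamma:fork[open] ⇒ active
  4. eta → beta ← kappa → lam — beta:collider[open]; kappa:fork[blocks] ⇒ blocked
Because an active path exists, eta and lam are not d-separated.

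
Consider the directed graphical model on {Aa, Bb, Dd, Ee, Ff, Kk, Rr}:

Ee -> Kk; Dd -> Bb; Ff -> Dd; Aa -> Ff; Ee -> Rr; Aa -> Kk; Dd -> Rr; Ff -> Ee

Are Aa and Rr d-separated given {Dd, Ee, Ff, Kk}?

Yes

There are 4 undirected paths between Aa and Rr; checking each against the conditioning set {Dd, Ee, Ff, Kk}:
Path 1: Aa → Kk ← Ee → Rr
  Ee is a fork here and Ee is conditioned on, so the path is blocked at Ee.
Path 2: Aa → Kk ← Ee ← Ff → Dd → Rr
  Ee is a chain here and Ee is conditioned on, so the path is blocked at Ee.
Path 3: Aa → Ff → Dd → Rr
  Ff is a chain here and Ff is conditioned on, so the path is blocked at Ff.
Path 4: Aa → Ff → Ee → Rr
  Ff is a chain here and Ff is conditioned on, so the path is blocked at Ff.
Since every path is blocked, d-separation holds.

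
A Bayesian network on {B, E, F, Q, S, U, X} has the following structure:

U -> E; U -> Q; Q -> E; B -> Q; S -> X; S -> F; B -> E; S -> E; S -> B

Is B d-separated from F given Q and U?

We examine all 4 paths between B and F:
  1. B → Q → E ← S → F — Q:chain[blocks]; E:collider[blocks]; S:fork[open] ⇒ blocked
  2. B → Q ← U → E ← S → F — Q:collider[open]; U:fork[blocks]; E:collider[blocks]; S:fork[open] ⇒ blocked
  3. B → E ← S → F — E:collider[blocks]; S:fork[open] ⇒ blocked
  4. B ← S → F — S:fork[open] ⇒ active
Since the path B ← S → F is active, B and F are not d-separated given {Q, U}.

No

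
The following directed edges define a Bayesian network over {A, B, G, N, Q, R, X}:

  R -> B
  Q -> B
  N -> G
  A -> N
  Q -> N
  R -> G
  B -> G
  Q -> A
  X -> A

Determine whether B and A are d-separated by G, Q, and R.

There are 6 undirected paths between B and A; checking each against the conditioning set {G, Q, R}:
Path 1: B ← R → G ← N ← Q → A
  R is a fork here and R is conditioned on, so the path is blocked at R.
Path 2: B ← R → G ← N ← A
  R is a fork here and R is conditioned on, so the path is blocked at R.
Path 3: B ← Q → A
  Q is a fork here and Q is conditioned on, so the path is blocked at Q.
Path 4: B ← Q → N ← A
  Q is a fork here and Q is conditioned on, so the path is blocked at Q.
Path 5: B → G ← N ← Q → A
  Q is a fork here and Q is conditioned on, so the path is blocked at Q.
Path 6: B → G ← N ← A
  G is a collider and G is conditioned on, which opens it; N is a chain and N is not conditioned on — no node blocks this path, so it is active.
Because an active path exists, B and A are not d-separated.

No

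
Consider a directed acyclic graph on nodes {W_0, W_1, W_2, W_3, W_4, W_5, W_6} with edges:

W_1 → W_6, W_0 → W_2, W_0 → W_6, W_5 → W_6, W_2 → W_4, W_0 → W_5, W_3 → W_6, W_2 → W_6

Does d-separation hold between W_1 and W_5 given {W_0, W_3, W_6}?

3 paths connect W_1 and W_5; each must be blocked for d-separation to hold:
Path 1: W_1 → W_6 ← W_2 ← W_0 → W_5
  W_0 is a fork here and W_0 is conditioned on, so the path is blocked at W_0.
Path 2: W_1 → W_6 ← W_0 → W_5
  W_0 is a fork here and W_0 is conditioned on, so the path is blocked at W_0.
Path 3: W_1 → W_6 ← W_5
  W_6 is a collider and W_6 is conditioned on, which opens it — no node blocks this path, so it is active.
Because an active path exists, W_1 and W_5 are not d-separated.

No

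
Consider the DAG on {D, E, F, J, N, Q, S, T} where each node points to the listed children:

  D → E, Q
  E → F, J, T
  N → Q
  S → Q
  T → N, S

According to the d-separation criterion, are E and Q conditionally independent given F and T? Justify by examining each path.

We examine all 3 paths between E and Q:
Path 1: E ← D → Q
  D is a fork and D is not conditioned on — no node blocks this path, so it is active.
Path 2: E → T → N → Q
  T is a chain here and T is conditioned on, so the path is blocked at T.
Path 3: E → T → S → Q
  T is a chain here and T is conditioned on, so the path is blocked at T.
At least one path is unblocked, so d-separation fails.

No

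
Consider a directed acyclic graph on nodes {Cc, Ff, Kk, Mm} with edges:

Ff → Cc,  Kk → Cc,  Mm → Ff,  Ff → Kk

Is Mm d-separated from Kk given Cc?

Enumerating the 2 paths from Mm to Kk and testing each for blocking by {Cc}:
  1. Mm → Ff → Cc ← Kk — Ff:chain[open]; Cc:collider[open] ⇒ active
  2. Mm → Ff → Kk — Ff:chain[open] ⇒ active
At least one path is unblocked, so d-separation fails.

No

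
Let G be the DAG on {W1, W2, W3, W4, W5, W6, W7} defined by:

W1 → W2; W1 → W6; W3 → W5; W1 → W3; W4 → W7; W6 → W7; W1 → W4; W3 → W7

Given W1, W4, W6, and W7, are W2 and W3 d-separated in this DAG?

Yes

There are 3 undirected paths between W2 and W3; checking each against the conditioning set {W1, W4, W6, W7}:
Path 1: W2 ← W1 → W6 → W7 ← W3
  W1 is a fork here and W1 is conditioned on, so the path is blocked at W1.
Path 2: W2 ← W1 → W4 → W7 ← W3
  W1 is a fork here and W1 is conditioned on, so the path is blocked at W1.
Path 3: W2 ← W1 → W3
  W1 is a fork here and W1 is conditioned on, so the path is blocked at W1.
Every path is blocked, so W2 and W3 are d-separated given {W1, W4, W6, W7}.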